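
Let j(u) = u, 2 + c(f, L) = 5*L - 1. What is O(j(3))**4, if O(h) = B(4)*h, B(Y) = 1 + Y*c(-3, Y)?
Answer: 1836036801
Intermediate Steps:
c(f, L) = -3 + 5*L (c(f, L) = -2 + (5*L - 1) = -2 + (-1 + 5*L) = -3 + 5*L)
B(Y) = 1 + Y*(-3 + 5*Y)
O(h) = 69*h (O(h) = (1 + 4*(-3 + 5*4))*h = (1 + 4*(-3 + 20))*h = (1 + 4*17)*h = (1 + 68)*h = 69*h)
O(j(3))**4 = (69*3)**4 = 207**4 = 1836036801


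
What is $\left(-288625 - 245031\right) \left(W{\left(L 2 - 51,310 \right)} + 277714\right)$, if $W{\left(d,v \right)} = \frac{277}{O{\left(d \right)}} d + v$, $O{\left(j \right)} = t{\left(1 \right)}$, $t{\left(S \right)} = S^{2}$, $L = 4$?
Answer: $-142012799128$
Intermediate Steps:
$O{\left(j \right)} = 1$ ($O{\left(j \right)} = 1^{2} = 1$)
$W{\left(d,v \right)} = v + 277 d$ ($W{\left(d,v \right)} = \frac{277}{1} d + v = 277 \cdot 1 d + v = 277 d + v = v + 277 d$)
$\left(-288625 - 245031\right) \left(W{\left(L 2 - 51,310 \right)} + 277714\right) = \left(-288625 - 245031\right) \left(\left(310 + 277 \left(4 \cdot 2 - 51\right)\right) + 277714\right) = - 533656 \left(\left(310 + 277 \left(8 - 51\right)\right) + 277714\right) = - 533656 \left(\left(310 + 277 \left(-43\right)\right) + 277714\right) = - 533656 \left(\left(310 - 11911\right) + 277714\right) = - 533656 \left(-11601 + 277714\right) = \left(-533656\right) 266113 = -142012799128$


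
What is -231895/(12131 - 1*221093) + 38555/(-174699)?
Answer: 4038235/4542174 ≈ 0.88905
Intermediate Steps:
-231895/(12131 - 1*221093) + 38555/(-174699) = -231895/(12131 - 221093) + 38555*(-1/174699) = -231895/(-208962) - 38555/174699 = -231895*(-1/208962) - 38555/174699 = 12205/10998 - 38555/174699 = 4038235/4542174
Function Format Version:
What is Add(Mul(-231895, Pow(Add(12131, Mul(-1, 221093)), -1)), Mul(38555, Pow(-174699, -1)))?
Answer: Rational(4038235, 4542174) ≈ 0.88905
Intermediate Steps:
Add(Mul(-231895, Pow(Add(12131, Mul(-1, 221093)), -1)), Mul(38555, Pow(-174699, -1))) = Add(Mul(-231895, Pow(Add(12131, -221093), -1)), Mul(38555, Rational(-1, 174699))) = Add(Mul(-231895, Pow(-208962, -1)), Rational(-38555, 174699)) = Add(Mul(-231895, Rational(-1, 208962)), Rational(-38555, 174699)) = Add(Rational(12205, 10998), Rational(-38555, 174699)) = Rational(4038235, 4542174)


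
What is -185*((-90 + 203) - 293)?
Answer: 33300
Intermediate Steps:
-185*((-90 + 203) - 293) = -185*(113 - 293) = -185*(-180) = 33300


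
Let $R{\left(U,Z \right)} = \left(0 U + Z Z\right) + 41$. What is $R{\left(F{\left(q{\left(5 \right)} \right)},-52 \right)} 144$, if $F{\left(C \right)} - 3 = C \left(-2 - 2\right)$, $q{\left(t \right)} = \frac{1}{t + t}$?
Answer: $395280$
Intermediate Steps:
$q{\left(t \right)} = \frac{1}{2 t}$
$F{\left(C \right)} = 3 - 4 C$ ($F{\left(C \right)} = 3 + C \left(-2 - 2\right) = 3 + C \left(-4\right) = 3 - 4 C$)
$R{\left(U,Z \right)} = 41 + Z^{2}$ ($R{\left(U,Z \right)} = \left(0 + Z^{2}\right) + 41 = Z^{2} + 41 = 41 + Z^{2}$)
$R{\left(F{\left(q{\left(5 \right)} \right)},-52 \right)} 144 = \left(41 + \left(-52\right)^{2}\right) 144 = \left(41 + 2704\right) 144 = 2745 \cdot 144 = 395280$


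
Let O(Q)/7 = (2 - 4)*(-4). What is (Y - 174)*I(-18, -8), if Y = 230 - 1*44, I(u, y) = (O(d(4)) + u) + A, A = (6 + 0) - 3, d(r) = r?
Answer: 492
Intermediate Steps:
A = 3 (A = 6 - 3 = 3)
O(Q) = 56 (O(Q) = 7*((2 - 4)*(-4)) = 7*(-2*(-4)) = 7*8 = 56)
I(u, y) = 59 + u (I(u, y) = (56 + u) + 3 = 59 + u)
Y = 186 (Y = 230 - 44 = 186)
(Y - 174)*I(-18, -8) = (186 - 174)*(59 - 18) = 12*41 = 492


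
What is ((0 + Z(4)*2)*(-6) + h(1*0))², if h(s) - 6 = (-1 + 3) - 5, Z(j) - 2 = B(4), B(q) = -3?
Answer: 225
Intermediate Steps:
Z(j) = -1 (Z(j) = 2 - 3 = -1)
h(s) = 3 (h(s) = 6 + ((-1 + 3) - 5) = 6 + (2 - 5) = 6 - 3 = 3)
((0 + Z(4)*2)*(-6) + h(1*0))² = ((0 - 1*2)*(-6) + 3)² = ((0 - 2)*(-6) + 3)² = (-2*(-6) + 3)² = (12 + 3)² = 15² = 225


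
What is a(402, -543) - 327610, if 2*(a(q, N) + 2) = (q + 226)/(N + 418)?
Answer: -40951814/125 ≈ -3.2761e+5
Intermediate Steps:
a(q, N) = -2 + (226 + q)/(2*(418 + N)) (a(q, N) = -2 + ((q + 226)/(N + 418))/2 = -2 + ((226 + q)/(418 + N))/2 = -2 + (226 + q)/(2*(418 + N)))
a(402, -543) - 327610 = (-1446 + 402 - 4*(-543))/(2*(418 - 543)) - 327610 = (½)*(-1446 + 402 + 2172)/(-125) - 327610 = (½)*(-1/125)*1128 - 327610 = -564/125 - 327610 = -40951814/125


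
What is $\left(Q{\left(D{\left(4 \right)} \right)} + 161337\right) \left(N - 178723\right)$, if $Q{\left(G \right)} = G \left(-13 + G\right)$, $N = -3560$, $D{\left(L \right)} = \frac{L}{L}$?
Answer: $-29406804975$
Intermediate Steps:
$D{\left(L \right)} = 1$
$\left(Q{\left(D{\left(4 \right)} \right)} + 161337\right) \left(N - 178723\right) = \left(1 \left(-13 + 1\right) + 161337\right) \left(-3560 - 178723\right) = \left(1 \left(-12\right) + 161337\right) \left(-182283\right) = \left(-12 + 161337\right) \left(-182283\right) = 161325 \left(-182283\right) = -29406804975$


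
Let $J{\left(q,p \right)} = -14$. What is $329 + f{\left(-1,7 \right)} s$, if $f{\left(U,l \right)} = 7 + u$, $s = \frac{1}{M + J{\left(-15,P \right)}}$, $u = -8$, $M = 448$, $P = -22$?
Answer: $\frac{142785}{434} \approx 329.0$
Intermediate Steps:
$s = \frac{1}{434}$ ($s = \frac{1}{448 - 14} = \frac{1}{434} \approx 0.0023041$)
$f{\left(U,l \right)} = -1$ ($f{\left(U,l \right)} = 7 - 8 = -1$)
$329 + f{\left(-1,7 \right)} s = 329 - \frac{1}{434} = \frac{142785}{434}$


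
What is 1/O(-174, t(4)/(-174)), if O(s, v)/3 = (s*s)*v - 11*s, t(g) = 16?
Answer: -1/2610 ≈ -0.00038314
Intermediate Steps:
O(s, v) = -33*s + 3*v*s**2 (O(s, v) = 3*((s*s)*v - 11*s) = 3*(s**2*v - 11*s) = 3*(v*s**2 - 11*s) = 3*(-11*s + v*s**2) = -33*s + 3*v*s**2)
1/O(-174, t(4)/(-174)) = 1/(3*(-174)*(-11 - 2784/(-174))) = 1/(3*(-174)*(-11 - 2784*(-1)/174)) = 1/(3*(-174)*(-11 - 174*(-8/87))) = 1/(3*(-174)*(-11 + 16)) = 1/(3*(-174)*5) = 1/(-2610) = -1/2610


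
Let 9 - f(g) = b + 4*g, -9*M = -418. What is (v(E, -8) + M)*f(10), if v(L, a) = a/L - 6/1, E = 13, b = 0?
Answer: -144460/117 ≈ -1234.7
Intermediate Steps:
M = 418/9 (M = -1/9*(-418) = 418/9 ≈ 46.444)
v(L, a) = -6 + a/L (v(L, a) = a/L - 6*1 = a/L - 6 = -6 + a/L)
f(g) = 9 - 4*g (f(g) = 9 - (0 + 4*g) = 9 - 4*g)
(v(E, -8) + M)*f(10) = ((-6 - 8/13) + 418/9)*(9 - 4*10) = ((-6 - 8*1/13) + 418/9)*(9 - 40) = ((-6 - 8/13) + 418/9)*(-31) = (-86/13 + 418/9)*(-31) = (4660/117)*(-31) = -144460/117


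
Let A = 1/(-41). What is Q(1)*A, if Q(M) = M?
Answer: -1/41 ≈ -0.024390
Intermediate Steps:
A = -1/41 ≈ -0.024390
Q(1)*A = 1*(-1/41) = -1/41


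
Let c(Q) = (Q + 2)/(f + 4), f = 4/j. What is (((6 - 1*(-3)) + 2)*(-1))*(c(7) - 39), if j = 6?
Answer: 5709/14 ≈ 407.79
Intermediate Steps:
f = ⅔ (f = 4/6 = 4*(⅙) = ⅔ ≈ 0.66667)
c(Q) = 3/7 + 3*Q/14 (c(Q) = (Q + 2)/(⅔ + 4) = (2 + Q)/(14/3) = (2 + Q)*(3/14) = 3/7 + 3*Q/14)
(((6 - 1*(-3)) + 2)*(-1))*(c(7) - 39) = (((6 - 1*(-3)) + 2)*(-1))*((3/7 + (3/14)*7) - 39) = (((6 + 3) + 2)*(-1))*((3/7 + 3/2) - 39) = ((9 + 2)*(-1))*(27/14 - 39) = (11*(-1))*(-519/14) = -11*(-519/14) = 5709/14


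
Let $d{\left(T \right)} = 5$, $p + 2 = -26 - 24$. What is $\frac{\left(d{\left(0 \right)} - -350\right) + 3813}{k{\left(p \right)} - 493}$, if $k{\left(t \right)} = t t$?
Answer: $\frac{4168}{2211} \approx 1.8851$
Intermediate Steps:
$p = -52$ ($p = -2 - 50 = -52$)
$k{\left(t \right)} = t^{2}$
$\frac{\left(d{\left(0 \right)} - -350\right) + 3813}{k{\left(p \right)} - 493} = \frac{\left(5 - -350\right) + 3813}{\left(-52\right)^{2} - 493} = \frac{\left(5 + 350\right) + 3813}{2704 - 493} = \frac{355 + 3813}{2211} = 4168 \cdot \frac{1}{2211} = \frac{4168}{2211}$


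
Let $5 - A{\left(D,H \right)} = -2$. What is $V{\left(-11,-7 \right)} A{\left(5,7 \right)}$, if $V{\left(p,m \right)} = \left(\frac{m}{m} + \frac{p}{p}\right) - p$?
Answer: $91$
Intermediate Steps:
$A{\left(D,H \right)} = 7$ ($A{\left(D,H \right)} = 5 - -2 = 5 + 2 = 7$)
$V{\left(p,m \right)} = 2 - p$ ($V{\left(p,m \right)} = \left(1 + 1\right) - p = 2 - p$)
$V{\left(-11,-7 \right)} A{\left(5,7 \right)} = \left(2 - -11\right) 7 = \left(2 + 11\right) 7 = 13 \cdot 7 = 91$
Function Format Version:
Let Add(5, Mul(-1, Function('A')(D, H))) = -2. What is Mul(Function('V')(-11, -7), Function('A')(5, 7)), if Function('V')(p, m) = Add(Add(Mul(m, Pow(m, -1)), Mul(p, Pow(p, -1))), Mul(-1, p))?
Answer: 91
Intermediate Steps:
Function('A')(D, H) = 7 (Function('A')(D, H) = Add(5, Mul(-1, -2)) = Add(5, 2) = 7)
Function('V')(p, m) = Add(2, Mul(-1, p)) (Function('V')(p, m) = Add(Add(1, 1), Mul(-1, p)) = Add(2, Mul(-1, p)))
Mul(Function('V')(-11, -7), Function('A')(5, 7)) = Mul(Add(2, Mul(-1, -11)), 7) = Mul(Add(2, 11), 7) = Mul(13, 7) = 91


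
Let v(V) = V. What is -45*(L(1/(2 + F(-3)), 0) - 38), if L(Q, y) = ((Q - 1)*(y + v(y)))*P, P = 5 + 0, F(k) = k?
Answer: 1710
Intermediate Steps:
P = 5
L(Q, y) = 10*y*(-1 + Q) (L(Q, y) = ((Q - 1)*(y + y))*5 = ((-1 + Q)*(2*y))*5 = (2*y*(-1 + Q))*5 = 10*y*(-1 + Q))
-45*(L(1/(2 + F(-3)), 0) - 38) = -45*(10*0*(-1 + 1/(2 - 3)) - 38) = -45*(10*0*(-1 + 1/(-1)) - 38) = -45*(10*0*(-1 - 1) - 38) = -45*(10*0*(-2) - 38) = -45*(0 - 38) = -45*(-38) = 1710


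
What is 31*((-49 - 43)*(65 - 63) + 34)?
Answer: -4650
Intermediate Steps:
31*((-49 - 43)*(65 - 63) + 34) = 31*(-92*2 + 34) = 31*(-184 + 34) = 31*(-150) = -4650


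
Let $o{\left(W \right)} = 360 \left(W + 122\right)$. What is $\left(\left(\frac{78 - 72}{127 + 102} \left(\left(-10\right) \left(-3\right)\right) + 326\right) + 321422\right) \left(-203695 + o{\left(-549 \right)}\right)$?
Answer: $- \frac{26334505899880}{229} \approx -1.15 \cdot 10^{11}$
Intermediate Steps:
$o{\left(W \right)} = 43920 + 360 W$ ($o{\left(W \right)} = 360 \left(122 + W\right) = 43920 + 360 W$)
$\left(\left(\frac{78 - 72}{127 + 102} \left(\left(-10\right) \left(-3\right)\right) + 326\right) + 321422\right) \left(-203695 + o{\left(-549 \right)}\right) = \left(\left(\frac{78 - 72}{127 + 102} \left(\left(-10\right) \left(-3\right)\right) + 326\right) + 321422\right) \left(-203695 + \left(43920 + 360 \left(-549\right)\right)\right) = \left(\left(\frac{6}{229} \cdot 30 + 326\right) + 321422\right) \left(-203695 + \left(43920 - 197640\right)\right) = \left(\left(6 \cdot \frac{1}{229} \cdot 30 + 326\right) + 321422\right) \left(-203695 - 153720\right) = \left(\left(\frac{6}{229} \cdot 30 + 326\right) + 321422\right) \left(-357415\right) = \left(\left(\frac{180}{229} + 326\right) + 321422\right) \left(-357415\right) = \left(\frac{74834}{229} + 321422\right) \left(-357415\right) = \frac{73680472}{229} \left(-357415\right) = - \frac{26334505899880}{229}$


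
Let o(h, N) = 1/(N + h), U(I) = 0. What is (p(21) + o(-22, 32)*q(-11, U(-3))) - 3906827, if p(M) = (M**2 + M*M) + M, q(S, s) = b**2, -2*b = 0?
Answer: -3905924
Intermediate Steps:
b = 0 (b = -1/2*0 = 0)
q(S, s) = 0 (q(S, s) = 0**2 = 0)
p(M) = M + 2*M**2 (p(M) = (M**2 + M**2) + M = 2*M**2 + M = M + 2*M**2)
(p(21) + o(-22, 32)*q(-11, U(-3))) - 3906827 = (21*(1 + 2*21) + 0/(32 - 22)) - 3906827 = (21*(1 + 42) + 0/10) - 3906827 = (21*43 + (1/10)*0) - 3906827 = (903 + 0) - 3906827 = 903 - 3906827 = -3905924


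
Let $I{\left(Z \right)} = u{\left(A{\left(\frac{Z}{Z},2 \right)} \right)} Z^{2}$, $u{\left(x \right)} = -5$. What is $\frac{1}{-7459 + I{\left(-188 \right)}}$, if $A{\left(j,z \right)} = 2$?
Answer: $- \frac{1}{184179} \approx -5.4295 \cdot 10^{-6}$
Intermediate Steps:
$I{\left(Z \right)} = - 5 Z^{2}$
$\frac{1}{-7459 + I{\left(-188 \right)}} = \frac{1}{-7459 - 5 \left(-188\right)^{2}} = \frac{1}{-7459 - 176720} = \frac{1}{-184179} = - \frac{1}{184179}$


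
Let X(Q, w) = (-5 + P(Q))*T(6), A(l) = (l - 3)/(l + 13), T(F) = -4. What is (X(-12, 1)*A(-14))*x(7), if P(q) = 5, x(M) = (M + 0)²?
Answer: 0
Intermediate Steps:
x(M) = M²
A(l) = (-3 + l)/(13 + l)
X(Q, w) = 0 (X(Q, w) = (-5 + 5)*(-4) = 0*(-4) = 0)
(X(-12, 1)*A(-14))*x(7) = (0*((-3 - 14)/(13 - 14)))*7² = (0*(-17/(-1)))*49 = (0*(-1*(-17)))*49 = (0*17)*49 = 0*49 = 0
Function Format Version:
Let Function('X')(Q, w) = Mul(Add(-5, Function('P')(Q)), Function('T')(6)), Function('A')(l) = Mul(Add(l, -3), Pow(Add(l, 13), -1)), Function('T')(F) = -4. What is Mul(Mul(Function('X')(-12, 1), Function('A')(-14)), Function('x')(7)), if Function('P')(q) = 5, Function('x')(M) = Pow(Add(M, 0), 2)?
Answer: 0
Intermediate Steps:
Function('x')(M) = Pow(M, 2)
Function('A')(l) = Mul(Pow(Add(13, l), -1), Add(-3, l)) (Function('A')(l) = Mul(Add(-3, l), Pow(Add(13, l), -1)) = Mul(Pow(Add(13, l), -1), Add(-3, l)))
Function('X')(Q, w) = 0 (Function('X')(Q, w) = Mul(Add(-5, 5), -4) = Mul(0, -4) = 0)
Mul(Mul(Function('X')(-12, 1), Function('A')(-14)), Function('x')(7)) = Mul(Mul(0, Mul(Pow(Add(13, -14), -1), Add(-3, -14))), Pow(7, 2)) = Mul(Mul(0, Mul(Pow(-1, -1), -17)), 49) = Mul(Mul(0, Mul(-1, -17)), 49) = Mul(Mul(0, 17), 49) = Mul(0, 49) = 0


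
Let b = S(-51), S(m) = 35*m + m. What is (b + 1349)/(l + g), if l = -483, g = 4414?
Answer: -487/3931 ≈ -0.12389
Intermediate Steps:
S(m) = 36*m
b = -1836 (b = 36*(-51) = -1836)
(b + 1349)/(l + g) = (-1836 + 1349)/(-483 + 4414) = -487/3931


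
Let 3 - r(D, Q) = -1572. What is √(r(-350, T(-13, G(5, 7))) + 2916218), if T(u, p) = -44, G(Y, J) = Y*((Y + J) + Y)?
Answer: √2917793 ≈ 1708.2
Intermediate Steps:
G(Y, J) = Y*(J + 2*Y) (G(Y, J) = Y*((J + Y) + Y) = Y*(J + 2*Y))
r(D, Q) = 1575 (r(D, Q) = 3 - 1*(-1572) = 3 + 1572 = 1575)
√(r(-350, T(-13, G(5, 7))) + 2916218) = √(1575 + 2916218) = √2917793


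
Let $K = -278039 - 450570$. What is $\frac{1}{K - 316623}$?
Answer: $- \frac{1}{1045232} \approx -9.5672 \cdot 10^{-7}$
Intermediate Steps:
$K = -728609$ ($K = -278039 - 450570 = -728609$)
$\frac{1}{K - 316623} = \frac{1}{-728609 - 316623} = \frac{1}{-1045232} = - \frac{1}{1045232}$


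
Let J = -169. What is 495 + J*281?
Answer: -46994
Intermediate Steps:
495 + J*281 = 495 - 169*281 = 495 - 47489 = -46994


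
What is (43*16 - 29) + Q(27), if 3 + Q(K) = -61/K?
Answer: 17651/27 ≈ 653.74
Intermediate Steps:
Q(K) = -3 - 61/K
(43*16 - 29) + Q(27) = (43*16 - 29) + (-3 - 61/27) = (688 - 29) + (-3 - 61*1/27) = 659 + (-3 - 61/27) = 659 - 142/27 = 17651/27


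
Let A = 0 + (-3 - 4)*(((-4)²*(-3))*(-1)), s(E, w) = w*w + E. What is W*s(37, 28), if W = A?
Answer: -275856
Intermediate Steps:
s(E, w) = E + w² (s(E, w) = w² + E = E + w²)
A = -336 (A = 0 - 7*16*(-3)*(-1) = 0 - (-336)*(-1) = 0 - 7*48 = 0 - 336 = -336)
W = -336
W*s(37, 28) = -336*(37 + 28²) = -336*(37 + 784) = -336*821 = -275856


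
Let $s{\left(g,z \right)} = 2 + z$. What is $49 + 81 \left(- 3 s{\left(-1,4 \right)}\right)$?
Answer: $-1409$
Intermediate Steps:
$49 + 81 \left(- 3 s{\left(-1,4 \right)}\right) = 49 + 81 \left(- 3 \left(2 + 4\right)\right) = 49 + 81 \left(\left(-3\right) 6\right) = 49 + 81 \left(-18\right) = 49 - 1458 = -1409$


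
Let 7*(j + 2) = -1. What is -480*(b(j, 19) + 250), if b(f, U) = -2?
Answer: -119040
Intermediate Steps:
j = -15/7 (j = -2 + (⅐)*(-1) = -2 - ⅐ = -15/7 ≈ -2.1429)
-480*(b(j, 19) + 250) = -480*(-2 + 250) = -480*248 = -119040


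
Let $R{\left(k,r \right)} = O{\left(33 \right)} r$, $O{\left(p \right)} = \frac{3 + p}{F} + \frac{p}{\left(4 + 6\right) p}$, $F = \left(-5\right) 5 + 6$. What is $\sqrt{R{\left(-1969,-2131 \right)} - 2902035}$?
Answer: $\frac{i \sqrt{104625396010}}{190} \approx 1702.4 i$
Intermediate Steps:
$F = -19$ ($F = -25 + 6 = -19$)
$O{\left(p \right)} = - \frac{11}{190} - \frac{p}{19}$ ($O{\left(p \right)} = \frac{3 + p}{-19} + \frac{p}{\left(4 + 6\right) p} = \left(3 + p\right) \left(- \frac{1}{19}\right) + \frac{p}{10 p} = \left(- \frac{3}{19} - \frac{p}{19}\right) + p \frac{1}{10 p} = \left(- \frac{3}{19} - \frac{p}{19}\right) + \frac{1}{10} = - \frac{11}{190} - \frac{p}{19}$)
$R{\left(k,r \right)} = - \frac{341 r}{190}$ ($R{\left(k,r \right)} = \left(- \frac{11}{190} - \frac{33}{19}\right) r = - \frac{341 r}{190}$)
$\sqrt{R{\left(-1969,-2131 \right)} - 2902035} = \sqrt{\left(- \frac{341}{190}\right) \left(-2131\right) - 2902035} = \sqrt{\frac{726671}{190} - 2902035} = \sqrt{- \frac{550659979}{190}} = \frac{i \sqrt{104625396010}}{190}$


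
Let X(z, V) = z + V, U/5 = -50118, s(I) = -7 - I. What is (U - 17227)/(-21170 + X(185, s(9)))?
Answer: 267817/21001 ≈ 12.753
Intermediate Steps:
U = -250590 (U = 5*(-50118) = -250590)
X(z, V) = V + z
(U - 17227)/(-21170 + X(185, s(9))) = (-250590 - 17227)/(-21170 + ((-7 - 1*9) + 185)) = -267817/(-21170 + ((-7 - 9) + 185)) = -267817/(-21170 + (-16 + 185)) = -267817/(-21170 + 169) = -267817/(-21001) = -267817*(-1/21001) = 267817/21001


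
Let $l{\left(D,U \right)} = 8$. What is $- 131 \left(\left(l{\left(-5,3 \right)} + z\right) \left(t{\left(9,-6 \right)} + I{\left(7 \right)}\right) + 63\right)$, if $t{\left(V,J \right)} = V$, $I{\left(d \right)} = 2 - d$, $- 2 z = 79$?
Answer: $8253$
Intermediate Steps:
$z = - \frac{79}{2}$ ($z = \left(- \frac{1}{2}\right) 79 = - \frac{79}{2} \approx -39.5$)
$- 131 \left(\left(l{\left(-5,3 \right)} + z\right) \left(t{\left(9,-6 \right)} + I{\left(7 \right)}\right) + 63\right) = - 131 \left(\left(8 - \frac{79}{2}\right) \left(9 + \left(2 - 7\right)\right) + 63\right) = - 131 \left(- \frac{63 \left(9 + \left(2 - 7\right)\right)}{2} + 63\right) = - 131 \left(- \frac{63 \left(9 - 5\right)}{2} + 63\right) = - 131 \left(\left(- \frac{63}{2}\right) 4 + 63\right) = - 131 \left(-126 + 63\right) = \left(-131\right) \left(-63\right) = 8253$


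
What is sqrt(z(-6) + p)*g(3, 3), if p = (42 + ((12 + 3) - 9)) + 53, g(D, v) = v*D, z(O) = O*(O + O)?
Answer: 9*sqrt(173) ≈ 118.38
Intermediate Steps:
z(O) = 2*O**2 (z(O) = O*(2*O) = 2*O**2)
g(D, v) = D*v
p = 101 (p = (42 + (15 - 9)) + 53 = (42 + 6) + 53 = 48 + 53 = 101)
sqrt(z(-6) + p)*g(3, 3) = sqrt(2*(-6)**2 + 101)*(3*3) = sqrt(2*36 + 101)*9 = sqrt(72 + 101)*9 = sqrt(173)*9 = 9*sqrt(173)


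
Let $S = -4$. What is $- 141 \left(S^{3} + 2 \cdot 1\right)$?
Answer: $8742$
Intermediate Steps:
$- 141 \left(S^{3} + 2 \cdot 1\right) = - 141 \left(\left(-4\right)^{3} + 2 \cdot 1\right) = - 141 \left(-64 + 2\right) = \left(-141\right) \left(-62\right) = 8742$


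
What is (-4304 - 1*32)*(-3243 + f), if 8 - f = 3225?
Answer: 28010560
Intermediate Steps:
f = -3217 (f = 8 - 1*3225 = 8 - 3225 = -3217)
(-4304 - 1*32)*(-3243 + f) = (-4304 - 1*32)*(-3243 - 3217) = (-4304 - 32)*(-6460) = -4336*(-6460) = 28010560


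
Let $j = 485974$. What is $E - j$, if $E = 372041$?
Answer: $-113933$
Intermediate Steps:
$E - j = 372041 - 485974 = -113933$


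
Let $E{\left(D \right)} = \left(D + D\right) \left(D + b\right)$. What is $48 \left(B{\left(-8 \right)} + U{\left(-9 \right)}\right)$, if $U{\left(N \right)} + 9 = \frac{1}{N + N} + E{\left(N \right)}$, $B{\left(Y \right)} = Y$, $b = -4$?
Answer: $\frac{31240}{3} \approx 10413.0$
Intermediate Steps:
$E{\left(D \right)} = 2 D \left(-4 + D\right)$ ($E{\left(D \right)} = \left(D + D\right) \left(D - 4\right) = 2 D \left(-4 + D\right)$)
$U{\left(N \right)} = -9 + \frac{1}{2 N} + 2 N \left(-4 + N\right)$ ($U{\left(N \right)} = -9 + \left(\frac{1}{N + N} + 2 N \left(-4 + N\right)\right) = -9 + \left(\frac{1}{2 N} + 2 N \left(-4 + N\right)\right) = -9 + \frac{1}{2 N} + 2 N \left(-4 + N\right)$)
$48 \left(B{\left(-8 \right)} + U{\left(-9 \right)}\right) = 48 \left(-8 + \frac{\frac{1}{2} - 9 \left(-9 + 2 \left(-9\right) \left(-4 - 9\right)\right)}{-9}\right) = 48 \left(-8 - \frac{\frac{1}{2} - 9 \left(-9 + 2 \left(-9\right) \left(-13\right)\right)}{9}\right) = 48 \left(-8 - \frac{\frac{1}{2} - 9 \left(-9 + 234\right)}{9}\right) = 48 \left(-8 - \frac{\frac{1}{2} - 2025}{9}\right) = 48 \left(-8 - - \frac{4049}{18}\right) = 48 \left(-8 + \frac{4049}{18}\right) = 48 \cdot \frac{3905}{18} = \frac{31240}{3}$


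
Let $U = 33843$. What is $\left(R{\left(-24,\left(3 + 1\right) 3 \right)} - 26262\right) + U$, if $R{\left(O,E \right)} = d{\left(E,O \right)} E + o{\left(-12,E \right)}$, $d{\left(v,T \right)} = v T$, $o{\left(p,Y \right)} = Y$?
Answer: $4137$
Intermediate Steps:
$d{\left(v,T \right)} = T v$
$R{\left(O,E \right)} = E + O E^{2}$ ($R{\left(O,E \right)} = O E E + E = E O E + E = O E^{2} + E = E + O E^{2}$)
$\left(R{\left(-24,\left(3 + 1\right) 3 \right)} - 26262\right) + U = \left(\left(3 + 1\right) 3 \left(1 + \left(3 + 1\right) 3 \left(-24\right)\right) - 26262\right) + 33843 = \left(4 \cdot 3 \left(1 + 4 \cdot 3 \left(-24\right)\right) - 26262\right) + 33843 = \left(12 \left(1 + 12 \left(-24\right)\right) - 26262\right) + 33843 = \left(12 \left(1 - 288\right) - 26262\right) + 33843 = \left(12 \left(-287\right) - 26262\right) + 33843 = \left(-3444 - 26262\right) + 33843 = -29706 + 33843 = 4137$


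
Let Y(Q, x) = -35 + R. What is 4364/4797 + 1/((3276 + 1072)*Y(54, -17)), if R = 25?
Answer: 189741923/208573560 ≈ 0.90971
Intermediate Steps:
Y(Q, x) = -10 (Y(Q, x) = -35 + 25 = -10)
4364/4797 + 1/((3276 + 1072)*Y(54, -17)) = 4364/4797 + 1/((3276 + 1072)*(-10)) = 4364*(1/4797) - 1/10/4348 = 4364/4797 + (1/4348)*(-1/10) = 4364/4797 - 1/43480 = 189741923/208573560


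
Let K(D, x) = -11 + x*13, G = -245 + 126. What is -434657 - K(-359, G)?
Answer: -433099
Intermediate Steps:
G = -119
K(D, x) = -11 + 13*x
-434657 - K(-359, G) = -434657 - (-11 + 13*(-119)) = -434657 - (-11 - 1547) = -434657 - 1*(-1558) = -434657 + 1558 = -433099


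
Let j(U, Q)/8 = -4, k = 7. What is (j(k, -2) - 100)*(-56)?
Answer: 7392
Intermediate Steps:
j(U, Q) = -32 (j(U, Q) = 8*(-4) = -32)
(j(k, -2) - 100)*(-56) = (-32 - 100)*(-56) = -132*(-56) = 7392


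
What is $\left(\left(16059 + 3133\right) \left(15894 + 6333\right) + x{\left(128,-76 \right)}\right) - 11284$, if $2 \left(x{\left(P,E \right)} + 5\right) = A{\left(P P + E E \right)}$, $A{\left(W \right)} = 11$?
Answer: $\frac{853138601}{2} \approx 4.2657 \cdot 10^{8}$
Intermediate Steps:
$x{\left(P,E \right)} = \frac{1}{2}$ ($x{\left(P,E \right)} = -5 + \frac{1}{2} \cdot 11 = -5 + \frac{11}{2} = \frac{1}{2}$)
$\left(\left(16059 + 3133\right) \left(15894 + 6333\right) + x{\left(128,-76 \right)}\right) - 11284 = \left(\left(16059 + 3133\right) \left(15894 + 6333\right) + \frac{1}{2}\right) - 11284 = \left(19192 \cdot 22227 + \frac{1}{2}\right) - 11284 = \left(426580584 + \frac{1}{2}\right) - 11284 = \frac{853161169}{2} - 11284 = \frac{853138601}{2}$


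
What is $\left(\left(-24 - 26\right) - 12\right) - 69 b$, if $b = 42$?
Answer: $-2960$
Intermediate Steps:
$\left(\left(-24 - 26\right) - 12\right) - 69 b = \left(\left(-24 - 26\right) - 12\right) - 2898 = \left(-50 - 12\right) - 2898 = -62 - 2898 = -2960$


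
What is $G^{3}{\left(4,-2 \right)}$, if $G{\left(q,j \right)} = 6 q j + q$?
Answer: $-85184$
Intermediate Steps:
$G{\left(q,j \right)} = q + 6 j q$ ($G{\left(q,j \right)} = 6 j q + q = q + 6 j q$)
$G^{3}{\left(4,-2 \right)} = \left(4 \left(1 + 6 \left(-2\right)\right)\right)^{3} = \left(4 \left(1 - 12\right)\right)^{3} = \left(4 \left(-11\right)\right)^{3} = \left(-44\right)^{3} = -85184$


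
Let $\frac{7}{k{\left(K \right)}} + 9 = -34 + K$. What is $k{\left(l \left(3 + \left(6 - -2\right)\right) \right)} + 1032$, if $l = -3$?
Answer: $\frac{78425}{76} \approx 1031.9$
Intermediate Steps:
$k{\left(K \right)} = \frac{7}{-43 + K}$ ($k{\left(K \right)} = \frac{7}{-9 + \left(-34 + K\right)} = \frac{7}{-43 + K}$)
$k{\left(l \left(3 + \left(6 - -2\right)\right) \right)} + 1032 = \frac{7}{-43 - 3 \left(3 + \left(6 - -2\right)\right)} + 1032 = \frac{7}{-43 - 3 \left(3 + \left(6 + 2\right)\right)} + 1032 = \frac{7}{-43 - 3 \left(3 + 8\right)} + 1032 = \frac{7}{-43 - 33} + 1032 = \frac{7}{-76} + 1032 = 7 \left(- \frac{1}{76}\right) + 1032 = - \frac{7}{76} + 1032 = \frac{78425}{76}$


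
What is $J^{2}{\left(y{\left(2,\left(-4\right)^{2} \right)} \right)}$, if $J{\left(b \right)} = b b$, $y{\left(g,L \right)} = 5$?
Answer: $625$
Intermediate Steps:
$J{\left(b \right)} = b^{2}$
$J^{2}{\left(y{\left(2,\left(-4\right)^{2} \right)} \right)} = \left(5^{2}\right)^{2} = 25^{2} = 625$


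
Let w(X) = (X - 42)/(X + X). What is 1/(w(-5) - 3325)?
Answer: -10/33203 ≈ -0.00030118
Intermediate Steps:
w(X) = (-42 + X)/(2*X) (w(X) = (-42 + X)/((2*X)) = (-42 + X)*(1/(2*X)) = (-42 + X)/(2*X))
1/(w(-5) - 3325) = 1/((½)*(-42 - 5)/(-5) - 3325) = 1/((½)*(-⅕)*(-47) - 3325) = 1/(47/10 - 3325) = 1/(-33203/10) = -10/33203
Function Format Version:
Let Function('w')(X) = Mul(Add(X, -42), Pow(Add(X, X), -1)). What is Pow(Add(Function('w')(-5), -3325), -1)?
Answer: Rational(-10, 33203) ≈ -0.00030118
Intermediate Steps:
Function('w')(X) = Mul(Rational(1, 2), Pow(X, -1), Add(-42, X)) (Function('w')(X) = Mul(Add(-42, X), Pow(Mul(2, X), -1)) = Mul(Add(-42, X), Mul(Rational(1, 2), Pow(X, -1))) = Mul(Rational(1, 2), Pow(X, -1), Add(-42, X)))
Pow(Add(Function('w')(-5), -3325), -1) = Pow(Add(Mul(Rational(1, 2), Pow(-5, -1), Add(-42, -5)), -3325), -1) = Pow(Add(Mul(Rational(1, 2), Rational(-1, 5), -47), -3325), -1) = Pow(Add(Rational(47, 10), -3325), -1) = Pow(Rational(-33203, 10), -1) = Rational(-10, 33203)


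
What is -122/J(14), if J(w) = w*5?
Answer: -61/35 ≈ -1.7429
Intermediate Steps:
J(w) = 5*w
-122/J(14) = -122/(5*14) = -122/70 = -122*1/70 = -61/35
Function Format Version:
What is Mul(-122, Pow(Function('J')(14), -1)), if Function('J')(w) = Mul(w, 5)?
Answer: Rational(-61, 35) ≈ -1.7429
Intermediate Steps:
Function('J')(w) = Mul(5, w)
Mul(-122, Pow(Function('J')(14), -1)) = Mul(-122, Pow(Mul(5, 14), -1)) = Mul(-122, Pow(70, -1)) = Mul(-122, Rational(1, 70)) = Rational(-61, 35)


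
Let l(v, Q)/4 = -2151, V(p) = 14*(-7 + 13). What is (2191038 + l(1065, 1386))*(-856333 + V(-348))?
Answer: -1868706930066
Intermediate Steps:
V(p) = 84 (V(p) = 14*6 = 84)
l(v, Q) = -8604 (l(v, Q) = 4*(-2151) = -8604)
(2191038 + l(1065, 1386))*(-856333 + V(-348)) = (2191038 - 8604)*(-856333 + 84) = 2182434*(-856249) = -1868706930066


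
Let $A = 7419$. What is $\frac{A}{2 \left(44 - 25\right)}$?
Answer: $\frac{7419}{38} \approx 195.24$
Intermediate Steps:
$\frac{A}{2 \left(44 - 25\right)} = \frac{7419}{2 \left(44 - 25\right)} = \frac{7419}{2 \cdot 19} = \frac{7419}{38}$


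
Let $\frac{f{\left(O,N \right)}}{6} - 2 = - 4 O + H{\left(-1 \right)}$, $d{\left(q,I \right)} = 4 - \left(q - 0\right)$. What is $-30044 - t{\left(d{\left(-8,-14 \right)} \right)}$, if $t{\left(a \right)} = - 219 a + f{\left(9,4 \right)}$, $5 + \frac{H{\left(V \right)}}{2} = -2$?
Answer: $-27128$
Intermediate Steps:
$H{\left(V \right)} = -14$ ($H{\left(V \right)} = -10 + 2 \left(-2\right) = -10 - 4 = -14$)
$d{\left(q,I \right)} = 4 - q$ ($d{\left(q,I \right)} = 4 - \left(q + 0\right) = 4 - q$)
$f{\left(O,N \right)} = -72 - 24 O$ ($f{\left(O,N \right)} = 12 + 6 \left(- 4 O - 14\right) = 12 + 6 \left(-14 - 4 O\right) = 12 - \left(84 + 24 O\right) = -72 - 24 O$)
$t{\left(a \right)} = -288 - 219 a$ ($t{\left(a \right)} = - 219 a - 288 = -288 - 219 a$)
$-30044 - t{\left(d{\left(-8,-14 \right)} \right)} = -30044 - \left(-288 - 219 \left(4 - -8\right)\right) = -30044 - \left(-288 - 219 \left(4 + 8\right)\right) = -30044 - \left(-288 - 2628\right) = -30044 - -2916 = -30044 + 2916 = -27128$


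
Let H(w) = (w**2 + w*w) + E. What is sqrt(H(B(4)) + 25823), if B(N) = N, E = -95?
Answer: 4*sqrt(1610) ≈ 160.50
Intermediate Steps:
H(w) = -95 + 2*w**2 (H(w) = (w**2 + w*w) - 95 = (w**2 + w**2) - 95 = 2*w**2 - 95 = -95 + 2*w**2)
sqrt(H(B(4)) + 25823) = sqrt((-95 + 2*4**2) + 25823) = sqrt((-95 + 2*16) + 25823) = sqrt((-95 + 32) + 25823) = sqrt(-63 + 25823) = sqrt(25760) = 4*sqrt(1610)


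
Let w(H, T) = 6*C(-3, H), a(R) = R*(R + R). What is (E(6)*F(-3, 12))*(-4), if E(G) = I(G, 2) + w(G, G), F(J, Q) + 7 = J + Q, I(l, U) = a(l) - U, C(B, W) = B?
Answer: -416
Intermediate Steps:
a(R) = 2*R**2 (a(R) = R*(2*R) = 2*R**2)
w(H, T) = -18 (w(H, T) = 6*(-3) = -18)
I(l, U) = -U + 2*l**2 (I(l, U) = 2*l**2 - U = -U + 2*l**2)
F(J, Q) = -7 + J + Q (F(J, Q) = -7 + (J + Q) = -7 + J + Q)
E(G) = -20 + 2*G**2 (E(G) = (-1*2 + 2*G**2) - 18 = (-2 + 2*G**2) - 18 = -20 + 2*G**2)
(E(6)*F(-3, 12))*(-4) = ((-20 + 2*6**2)*(-7 - 3 + 12))*(-4) = ((-20 + 2*36)*2)*(-4) = ((-20 + 72)*2)*(-4) = (52*2)*(-4) = 104*(-4) = -416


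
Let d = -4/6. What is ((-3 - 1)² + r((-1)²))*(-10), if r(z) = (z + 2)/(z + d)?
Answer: -250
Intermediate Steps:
d = -⅔ (d = -4*⅙ = -⅔ ≈ -0.66667)
r(z) = (2 + z)/(-⅔ + z) (r(z) = (z + 2)/(z - ⅔) = (2 + z)/(-⅔ + z))
((-3 - 1)² + r((-1)²))*(-10) = ((-3 - 1)² + 3*(2 + (-1)²)/(-2 + 3*(-1)²))*(-10) = ((-4)² + 3*(2 + 1)/(-2 + 3*1))*(-10) = (16 + 3*3/(-2 + 3))*(-10) = (16 + 3*3/1)*(-10) = (16 + 3*1*3)*(-10) = (16 + 9)*(-10) = 25*(-10) = -250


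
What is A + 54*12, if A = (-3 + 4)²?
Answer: 649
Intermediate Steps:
A = 1 (A = 1² = 1)
A + 54*12 = 1 + 54*12 = 1 + 648 = 649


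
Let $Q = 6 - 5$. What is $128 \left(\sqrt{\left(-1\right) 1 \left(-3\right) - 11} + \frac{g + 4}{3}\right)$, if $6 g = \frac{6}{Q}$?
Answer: $\frac{640}{3} + 256 i \sqrt{2} \approx 213.33 + 362.04 i$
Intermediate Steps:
$Q = 1$ ($Q = 6 - 5 = 1$)
$g = 1$ ($g = \frac{6 \cdot 1^{-1}}{6} = \frac{6 \cdot 1}{6} = \frac{1}{6} \cdot 6 = 1$)
$128 \left(\sqrt{\left(-1\right) 1 \left(-3\right) - 11} + \frac{g + 4}{3}\right) = 128 \left(\sqrt{\left(-1\right) 1 \left(-3\right) - 11} + \frac{1 + 4}{3}\right) = 128 \left(\sqrt{\left(-1\right) \left(-3\right) - 11} + 5 \cdot \frac{1}{3}\right) = 128 \left(\sqrt{3 - 11} + \frac{5}{3}\right) = 128 \left(\sqrt{-8} + \frac{5}{3}\right) = 128 \left(2 i \sqrt{2} + \frac{5}{3}\right) = 128 \left(\frac{5}{3} + 2 i \sqrt{2}\right) = \frac{640}{3} + 256 i \sqrt{2}$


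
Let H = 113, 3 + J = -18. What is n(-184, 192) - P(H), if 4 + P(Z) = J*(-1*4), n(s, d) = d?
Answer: 112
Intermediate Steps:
J = -21 (J = -3 - 18 = -21)
P(Z) = 80 (P(Z) = -4 - (-21)*4 = -4 - 21*(-4) = -4 + 84 = 80)
n(-184, 192) - P(H) = 192 - 1*80 = 192 - 80 = 112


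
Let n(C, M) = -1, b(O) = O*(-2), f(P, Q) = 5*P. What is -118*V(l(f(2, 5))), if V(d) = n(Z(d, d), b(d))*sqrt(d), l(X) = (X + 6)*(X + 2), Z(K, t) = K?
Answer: 944*sqrt(3) ≈ 1635.1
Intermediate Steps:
l(X) = (2 + X)*(6 + X) (l(X) = (6 + X)*(2 + X) = (2 + X)*(6 + X))
b(O) = -2*O
V(d) = -sqrt(d)
-118*V(l(f(2, 5))) = -(-118)*sqrt(12 + (5*2)**2 + 8*(5*2)) = -(-118)*sqrt(12 + 10**2 + 8*10) = -(-118)*sqrt(12 + 100 + 80) = -(-118)*sqrt(192) = -(-118)*8*sqrt(3) = -(-944)*sqrt(3) = 944*sqrt(3)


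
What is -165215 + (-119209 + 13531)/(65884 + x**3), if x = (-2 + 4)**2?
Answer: -5447852249/32974 ≈ -1.6522e+5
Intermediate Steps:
x = 4 (x = 2**2 = 4)
-165215 + (-119209 + 13531)/(65884 + x**3) = -165215 + (-119209 + 13531)/(65884 + 4**3) = -165215 - 105678/(65884 + 64) = -165215 - 105678/65948 = -165215 - 105678*1/65948 = -165215 - 52839/32974 = -5447852249/32974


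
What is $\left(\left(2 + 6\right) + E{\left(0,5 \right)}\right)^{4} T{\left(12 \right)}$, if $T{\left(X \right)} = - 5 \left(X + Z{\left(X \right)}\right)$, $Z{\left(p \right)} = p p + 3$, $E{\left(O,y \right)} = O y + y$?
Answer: $-22705995$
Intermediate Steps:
$E{\left(O,y \right)} = y + O y$
$Z{\left(p \right)} = 3 + p^{2}$ ($Z{\left(p \right)} = p^{2} + 3 = 3 + p^{2}$)
$T{\left(X \right)} = -15 - 5 X - 5 X^{2}$ ($T{\left(X \right)} = - 5 \left(X + \left(3 + X^{2}\right)\right) = - 5 \left(3 + X + X^{2}\right) = -15 - 5 X - 5 X^{2}$)
$\left(\left(2 + 6\right) + E{\left(0,5 \right)}\right)^{4} T{\left(12 \right)} = \left(\left(2 + 6\right) + 5 \left(1 + 0\right)\right)^{4} \left(-15 - 60 - 5 \cdot 12^{2}\right) = \left(8 + 5 \cdot 1\right)^{4} \left(-15 - 60 - 720\right) = \left(8 + 5\right)^{4} \left(-15 - 60 - 720\right) = 13^{4} \left(-795\right) = 28561 \left(-795\right) = -22705995$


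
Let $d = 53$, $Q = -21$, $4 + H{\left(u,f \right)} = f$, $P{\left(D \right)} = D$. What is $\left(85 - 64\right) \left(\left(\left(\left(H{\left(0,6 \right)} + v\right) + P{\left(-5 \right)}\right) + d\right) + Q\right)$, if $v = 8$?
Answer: $777$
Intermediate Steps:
$H{\left(u,f \right)} = -4 + f$
$\left(85 - 64\right) \left(\left(\left(\left(H{\left(0,6 \right)} + v\right) + P{\left(-5 \right)}\right) + d\right) + Q\right) = \left(85 - 64\right) \left(\left(\left(\left(\left(-4 + 6\right) + 8\right) - 5\right) + 53\right) - 21\right) = \left(85 - 64\right) \left(\left(\left(\left(2 + 8\right) - 5\right) + 53\right) - 21\right) = 21 \left(\left(\left(10 - 5\right) + 53\right) - 21\right) = 21 \left(\left(5 + 53\right) - 21\right) = 21 \left(58 - 21\right) = 21 \cdot 37 = 777$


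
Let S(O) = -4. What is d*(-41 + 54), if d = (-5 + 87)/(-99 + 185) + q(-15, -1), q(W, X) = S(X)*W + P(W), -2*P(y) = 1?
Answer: 67587/86 ≈ 785.90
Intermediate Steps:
P(y) = -½ (P(y) = -½*1 = -½)
q(W, X) = -½ - 4*W (q(W, X) = -4*W - ½ = -½ - 4*W)
d = 5199/86 (d = (-5 + 87)/(-99 + 185) + (-½ - 4*(-15)) = 82/86 + (-½ + 60) = 82*(1/86) + 119/2 = 41/43 + 119/2 = 5199/86 ≈ 60.453)
d*(-41 + 54) = 5199*(-41 + 54)/86 = (5199/86)*13 = 67587/86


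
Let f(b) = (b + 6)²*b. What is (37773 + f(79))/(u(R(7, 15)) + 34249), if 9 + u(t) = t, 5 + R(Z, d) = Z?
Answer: 304274/17121 ≈ 17.772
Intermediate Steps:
R(Z, d) = -5 + Z
u(t) = -9 + t
f(b) = b*(6 + b)² (f(b) = (6 + b)²*b = b*(6 + b)²)
(37773 + f(79))/(u(R(7, 15)) + 34249) = (37773 + 79*(6 + 79)²)/((-9 + (-5 + 7)) + 34249) = (37773 + 79*85²)/((-9 + 2) + 34249) = (37773 + 79*7225)/(-7 + 34249) = (37773 + 570775)/34242 = 608548*(1/34242) = 304274/17121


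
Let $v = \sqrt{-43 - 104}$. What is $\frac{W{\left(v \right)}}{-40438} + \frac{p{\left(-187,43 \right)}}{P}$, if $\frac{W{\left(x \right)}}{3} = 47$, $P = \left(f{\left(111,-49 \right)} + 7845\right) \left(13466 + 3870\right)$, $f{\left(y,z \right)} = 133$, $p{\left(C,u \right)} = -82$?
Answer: $- \frac{4876136911}{1398210653576} \approx -0.0034874$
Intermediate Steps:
$v = 7 i \sqrt{3}$ ($v = \sqrt{-147} = 7 i \sqrt{3} \approx 12.124 i$)
$P = 138306608$ ($P = \left(133 + 7845\right) \left(13466 + 3870\right) = 7978 \cdot 17336 = 138306608$)
$W{\left(x \right)} = 141$ ($W{\left(x \right)} = 3 \cdot 47 = 141$)
$\frac{W{\left(v \right)}}{-40438} + \frac{p{\left(-187,43 \right)}}{P} = \frac{141}{-40438} - \frac{82}{138306608} = 141 \left(- \frac{1}{40438}\right) - \frac{41}{69153304} = - \frac{141}{40438} - \frac{41}{69153304} = - \frac{4876136911}{1398210653576}$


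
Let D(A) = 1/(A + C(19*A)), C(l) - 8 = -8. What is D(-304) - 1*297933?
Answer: -90571633/304 ≈ -2.9793e+5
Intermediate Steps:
C(l) = 0 (C(l) = 8 - 8 = 0)
D(A) = 1/A (D(A) = 1/(A + 0) = 1/A)
D(-304) - 1*297933 = 1/(-304) - 1*297933 = -1/304 - 297933 = -90571633/304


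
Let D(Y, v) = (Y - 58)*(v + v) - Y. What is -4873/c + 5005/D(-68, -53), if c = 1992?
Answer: -6930649/3342576 ≈ -2.0734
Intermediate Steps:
D(Y, v) = -Y + 2*v*(-58 + Y) (D(Y, v) = (-58 + Y)*(2*v) - Y = 2*v*(-58 + Y) - Y = -Y + 2*v*(-58 + Y))
-4873/c + 5005/D(-68, -53) = -4873/1992 + 5005/(-1*(-68) - 116*(-53) + 2*(-68)*(-53)) = -4873*1/1992 + 5005/(68 + 6148 + 7208) = -4873/1992 + 5005/13424 = -6930649/3342576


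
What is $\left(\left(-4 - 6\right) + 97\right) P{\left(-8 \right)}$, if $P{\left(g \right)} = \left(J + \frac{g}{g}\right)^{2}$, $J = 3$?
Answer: $1392$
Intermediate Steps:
$P{\left(g \right)} = 16$ ($P{\left(g \right)} = \left(3 + \frac{g}{g}\right)^{2} = \left(3 + 1\right)^{2} = 4^{2} = 16$)
$\left(\left(-4 - 6\right) + 97\right) P{\left(-8 \right)} = \left(\left(-4 - 6\right) + 97\right) 16 = \left(-10 + 97\right) 16 = 87 \cdot 16 = 1392$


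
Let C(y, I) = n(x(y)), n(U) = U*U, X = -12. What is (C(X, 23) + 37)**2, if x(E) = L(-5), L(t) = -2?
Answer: 1681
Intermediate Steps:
x(E) = -2
n(U) = U**2
C(y, I) = 4 (C(y, I) = (-2)**2 = 4)
(C(X, 23) + 37)**2 = (4 + 37)**2 = 41**2 = 1681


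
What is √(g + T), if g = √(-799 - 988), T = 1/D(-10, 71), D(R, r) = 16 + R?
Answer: √(6 + 36*I*√1787)/6 ≈ 4.6065 + 4.5884*I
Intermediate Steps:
T = ⅙ (T = 1/(16 - 10) = 1/6 = ⅙ ≈ 0.16667)
g = I*√1787 (g = √(-1787) = I*√1787 ≈ 42.273*I)
√(g + T) = √(I*√1787 + ⅙) = √(⅙ + I*√1787)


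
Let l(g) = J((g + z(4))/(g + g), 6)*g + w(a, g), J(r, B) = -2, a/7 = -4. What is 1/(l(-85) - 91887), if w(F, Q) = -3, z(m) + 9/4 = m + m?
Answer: -1/91720 ≈ -1.0903e-5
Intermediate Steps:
z(m) = -9/4 + 2*m (z(m) = -9/4 + (m + m) = -9/4 + 2*m)
a = -28 (a = 7*(-4) = -28)
l(g) = -3 - 2*g (l(g) = -2*g - 3 = -3 - 2*g)
1/(l(-85) - 91887) = 1/((-3 - 2*(-85)) - 91887) = 1/((-3 + 170) - 91887) = 1/(167 - 91887) = 1/(-91720) = -1/91720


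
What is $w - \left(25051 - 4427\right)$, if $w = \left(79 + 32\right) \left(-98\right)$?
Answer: $-31502$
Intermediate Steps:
$w = -10878$ ($w = 111 \left(-98\right) = -10878$)
$w - \left(25051 - 4427\right) = -10878 - \left(25051 - 4427\right) = -10878 - 20624 = -31502$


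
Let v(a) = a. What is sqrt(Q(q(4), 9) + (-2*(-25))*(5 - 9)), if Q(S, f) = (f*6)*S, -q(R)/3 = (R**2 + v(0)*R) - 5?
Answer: I*sqrt(1982) ≈ 44.52*I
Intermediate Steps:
q(R) = 15 - 3*R**2 (q(R) = -3*((R**2 + 0*R) - 5) = -3*((R**2 + 0) - 5) = -3*(R**2 - 5) = -3*(-5 + R**2) = 15 - 3*R**2)
Q(S, f) = 6*S*f (Q(S, f) = (6*f)*S = 6*S*f)
sqrt(Q(q(4), 9) + (-2*(-25))*(5 - 9)) = sqrt(6*(15 - 3*4**2)*9 + (-2*(-25))*(5 - 9)) = sqrt(6*(15 - 3*16)*9 + 50*(-4)) = sqrt(6*(15 - 48)*9 - 200) = sqrt(6*(-33)*9 - 200) = sqrt(-1782 - 200) = sqrt(-1982) = I*sqrt(1982)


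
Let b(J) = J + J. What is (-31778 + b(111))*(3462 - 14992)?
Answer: 363840680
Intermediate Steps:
b(J) = 2*J
(-31778 + b(111))*(3462 - 14992) = (-31778 + 2*111)*(3462 - 14992) = (-31778 + 222)*(-11530) = -31556*(-11530) = 363840680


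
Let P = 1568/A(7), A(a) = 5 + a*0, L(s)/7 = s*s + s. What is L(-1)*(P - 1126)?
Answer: 0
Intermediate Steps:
L(s) = 7*s + 7*s² (L(s) = 7*(s*s + s) = 7*(s² + s) = 7*(s + s²) = 7*s + 7*s²)
A(a) = 5 (A(a) = 5 + 0 = 5)
P = 1568/5 ≈ 313.60
L(-1)*(P - 1126) = (7*(-1)*(1 - 1))*(1568/5 - 1126) = (7*(-1)*0)*(-4062/5) = 0*(-4062/5) = 0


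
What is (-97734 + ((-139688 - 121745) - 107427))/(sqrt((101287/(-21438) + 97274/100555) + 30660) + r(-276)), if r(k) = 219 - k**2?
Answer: 4494133497108642660/731597672082684899 + 18197166*sqrt(324091576229590470)/731597672082684899 ≈ 6.1571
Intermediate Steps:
(-97734 + ((-139688 - 121745) - 107427))/(sqrt((101287/(-21438) + 97274/100555) + 30660) + r(-276)) = (-97734 + ((-139688 - 121745) - 107427))/(sqrt((101287/(-21438) + 97274/100555) + 30660) + (219 - 1*(-276)**2)) = (-97734 + (-261433 - 107427))/(sqrt((101287*(-1/21438) + 97274*(1/100555)) + 30660) + (219 - 1*76176)) = (-97734 - 368860)/(sqrt((-101287/21438 + 5722/5915) + 30660) + (219 - 76176)) = -466594/(sqrt(-476444369/126805770 + 30660) - 75957) = -466594/(sqrt(3887388463831/126805770) - 75957) = -466594/(sqrt(324091576229590470)/3251430 - 75957) = -466594/(-75957 + sqrt(324091576229590470)/3251430)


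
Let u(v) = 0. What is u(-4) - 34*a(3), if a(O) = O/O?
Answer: -34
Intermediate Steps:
a(O) = 1
u(-4) - 34*a(3) = 0 - 34*1 = 0 - 34 = -34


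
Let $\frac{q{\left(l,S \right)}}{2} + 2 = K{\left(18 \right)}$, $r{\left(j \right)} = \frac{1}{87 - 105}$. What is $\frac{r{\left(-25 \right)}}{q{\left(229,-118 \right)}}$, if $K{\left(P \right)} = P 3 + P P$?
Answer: $- \frac{1}{13536} \approx -7.3877 \cdot 10^{-5}$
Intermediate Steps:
$r{\left(j \right)} = - \frac{1}{18}$ ($r{\left(j \right)} = \frac{1}{-18} = - \frac{1}{18}$)
$K{\left(P \right)} = P^{2} + 3 P$ ($K{\left(P \right)} = 3 P + P^{2} = P^{2} + 3 P$)
$q{\left(l,S \right)} = 752$ ($q{\left(l,S \right)} = -4 + 2 \cdot 18 \left(3 + 18\right) = -4 + 2 \cdot 18 \cdot 21 = -4 + 2 \cdot 378 = -4 + 756 = 752$)
$\frac{r{\left(-25 \right)}}{q{\left(229,-118 \right)}} = - \frac{1}{18 \cdot 752} = \left(- \frac{1}{18}\right) \frac{1}{752} = - \frac{1}{13536}$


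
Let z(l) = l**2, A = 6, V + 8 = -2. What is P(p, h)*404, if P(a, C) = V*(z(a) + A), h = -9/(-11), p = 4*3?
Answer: -606000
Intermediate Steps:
V = -10 (V = -8 - 2 = -10)
p = 12
h = 9/11 (h = -9*(-1/11) = 9/11 ≈ 0.81818)
P(a, C) = -60 - 10*a**2 (P(a, C) = -10*(a**2 + 6) = -10*(6 + a**2) = -60 - 10*a**2)
P(p, h)*404 = (-60 - 10*12**2)*404 = (-60 - 10*144)*404 = (-60 - 1440)*404 = -1500*404 = -606000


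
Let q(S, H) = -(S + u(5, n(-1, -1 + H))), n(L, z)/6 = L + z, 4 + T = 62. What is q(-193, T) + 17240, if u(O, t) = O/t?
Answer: 5857483/336 ≈ 17433.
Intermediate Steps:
T = 58 (T = -4 + 62 = 58)
n(L, z) = 6*L + 6*z (n(L, z) = 6*(L + z) = 6*L + 6*z)
q(S, H) = -S - 5/(-12 + 6*H) (q(S, H) = -(S + 5/(6*(-1) + 6*(-1 + H))) = -(S + 5/(-6 + (-6 + 6*H))) = -(S + 5/(-12 + 6*H)) = -S - 5/(-12 + 6*H))
q(-193, T) + 17240 = (-⅚ - 1*(-193)*(-2 + 58))/(-2 + 58) + 17240 = (-⅚ - 1*(-193)*56)/56 + 17240 = (-⅚ + 10808)/56 + 17240 = (1/56)*(64843/6) + 17240 = 64843/336 + 17240 = 5857483/336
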